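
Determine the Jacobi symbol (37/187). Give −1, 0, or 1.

-1

Reciprocity: 37 ≡ 1 and 187 ≡ 3 (mod 4), so (37/187) = +(187/37).
Reduce top mod 37: now compute (2/37).
Pull out 2: since 37 ≡ 5 (mod 8), (2/37) = -1.
Reached (1/37) = 1. Collecting the sign flips along the way, the symbol is -1.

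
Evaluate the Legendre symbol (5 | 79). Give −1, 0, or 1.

1

Reciprocity: 5 ≡ 1 and 79 ≡ 3 (mod 4), so (5/79) = +(79/5).
Reduce top mod 5: now compute (4/5).
Pull out 2^2: since 5 ≡ 5 (mod 8), (2/5) = -1, so (2/5)^2 = +1.
Reached (1/5) = 1. Collecting the sign flips along the way, the symbol is +1.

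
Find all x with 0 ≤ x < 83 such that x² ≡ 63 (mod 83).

35, 48

Since 83 ≡ 3 (mod 4), a square root of 63 is 63^((83+1)/4) = 63^21 mod 83.
Repeated squaring: 63^2≡68, 63^4≡59, 63^8≡78, 63^16≡25 (mod 83).
63^21 = 63^(16+4+1) ≡ 48 (mod 83).
Check: 48² = 2304 ≡ 63 (mod 83). The two roots are 35 and 48.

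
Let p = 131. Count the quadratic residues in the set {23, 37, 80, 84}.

(23/131) = -1 → non-residue.
(37/131) = -1 → non-residue.
(80/131) = +1 → QR.
(84/131) = +1 → QR.
Total quadratic residues among the 4: 2.

2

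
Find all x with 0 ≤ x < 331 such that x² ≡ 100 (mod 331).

10, 321

Since 331 ≡ 3 (mod 4), a square root of 100 is 100^((331+1)/4) = 100^83 mod 331.
Repeated squaring: 100^2≡70, 100^4≡266, 100^8≡253, 100^16≡126, 100^32≡319, 100^64≡144 (mod 331).
100^83 = 100^(64+16+2+1) ≡ 321 (mod 331).
Check: 321² = 103041 ≡ 100 (mod 331). The two roots are 10 and 321.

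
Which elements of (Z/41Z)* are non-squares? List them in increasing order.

3,6,7,11,12,13,14,15,17,19,22,24,26,27,28,29,30,34,35,38

Square k = 1,…,20 (k and 41−k give the same square):
1²=1, 2²=4, 3²=9, 4²=16, 5²=25, 6²=36, 7²≡8, 8²≡23, 9²≡40, 10²≡18, 11²≡39, 12²≡21, 13²≡5, 14²≡32, 15²≡20, 16²≡10, 17²≡2, 18²≡37, 19²≡33, 20²≡31 (mod 41).
The residues are {1, 2, 4, 5, 8, 9, 10, 16, 18, 20, 21, 23, 25, 31, 32, 33, 36, 37, 39, 40}; the non-residues are the remaining 20 nonzero classes.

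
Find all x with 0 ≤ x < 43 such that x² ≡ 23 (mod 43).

18, 25

Since 43 ≡ 3 (mod 4), a square root of 23 is 23^((43+1)/4) = 23^11 mod 43.
Repeated squaring: 23^2≡13, 23^4≡40, 23^8≡9 (mod 43).
23^11 = 23^(8+2+1) ≡ 25 (mod 43).
Check: 25² = 625 ≡ 23 (mod 43). The two roots are 18 and 25.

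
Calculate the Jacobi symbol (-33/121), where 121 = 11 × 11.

0

First reduce: -33 ≡ 88 (mod 121).
Pull out 2^3: since 121 ≡ 1 (mod 8), (2/121) = +1, so (2/121)^3 = +1.
Reciprocity: 11 ≡ 3 and 121 ≡ 1 (mod 4), so (11/121) = +(121/11).
Reduce top mod 11: now compute (0/11).
Top reduces to 0: gcd > 1, so the symbol is 0.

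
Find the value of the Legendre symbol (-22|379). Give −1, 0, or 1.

First reduce: -22 ≡ 357 (mod 379).
Reciprocity: 357 ≡ 1 and 379 ≡ 3 (mod 4), so (357/379) = +(379/357).
Reduce top mod 357: now compute (22/357).
Pull out 2: since 357 ≡ 5 (mod 8), (2/357) = -1.
Reciprocity: 11 ≡ 3 and 357 ≡ 1 (mod 4), so (11/357) = +(357/11).
Reduce top mod 11: now compute (5/11).
Reciprocity: 5 ≡ 1 and 11 ≡ 3 (mod 4), so (5/11) = +(11/5).
Reduce top mod 5: now compute (1/5).
Reached (1/5) = 1. Collecting the sign flips along the way, the symbol is -1.

-1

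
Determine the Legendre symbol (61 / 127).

1

Reciprocity: 61 ≡ 1 and 127 ≡ 3 (mod 4), so (61/127) = +(127/61).
Reduce top mod 61: now compute (5/61).
Reciprocity: 5 ≡ 1 and 61 ≡ 1 (mod 4), so (5/61) = +(61/5).
Reduce top mod 5: now compute (1/5).
Reached (1/5) = 1. Collecting the sign flips along the way, the symbol is +1.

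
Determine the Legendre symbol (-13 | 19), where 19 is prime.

First reduce: -13 ≡ 6 (mod 19).
Pull out 2: since 19 ≡ 3 (mod 8), (2/19) = -1.
Reciprocity: 3 ≡ 3 and 19 ≡ 3 (mod 4), so (3/19) = −(19/3).
Reduce top mod 3: now compute (1/3).
Reached (1/3) = 1. Collecting the sign flips along the way, the symbol is +1.

1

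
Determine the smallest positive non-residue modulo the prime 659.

(2/659) = −1, so 2 is the smallest positive non-residue mod 659.

2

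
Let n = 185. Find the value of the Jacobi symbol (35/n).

Reciprocity: 35 ≡ 3 and 185 ≡ 1 (mod 4), so (35/185) = +(185/35).
Reduce top mod 35: now compute (10/35).
Pull out 2: since 35 ≡ 3 (mod 8), (2/35) = -1.
Reciprocity: 5 ≡ 1 and 35 ≡ 3 (mod 4), so (5/35) = +(35/5).
Reduce top mod 5: now compute (0/5).
Top reduces to 0: gcd > 1, so the symbol is 0.

0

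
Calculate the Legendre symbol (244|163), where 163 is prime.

1

Euler's criterion: (244/163) ≡ 81^81 (mod 163).
81^2 ≡ 41 (mod 163)
81^4 ≡ 51 (mod 163)
81^8 ≡ 156 (mod 163)
81^16 ≡ 49 (mod 163)
81^32 ≡ 119 (mod 163)
81^64 ≡ 143 (mod 163)
81^81 = 81^(64+16+1) ≡ 1 (mod 163).
Result is 1, so (244/163) = 1.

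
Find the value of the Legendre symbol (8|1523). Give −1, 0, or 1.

Pull out 2^3: since 1523 ≡ 3 (mod 8), (2/1523) = -1, so (2/1523)^3 = -1.
Reached (1/1523) = 1. Collecting the sign flips along the way, the symbol is -1.

-1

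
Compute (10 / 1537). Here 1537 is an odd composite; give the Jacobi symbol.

Pull out 2: since 1537 ≡ 1 (mod 8), (2/1537) = +1.
Reciprocity: 5 ≡ 1 and 1537 ≡ 1 (mod 4), so (5/1537) = +(1537/5).
Reduce top mod 5: now compute (2/5).
Pull out 2: since 5 ≡ 5 (mod 8), (2/5) = -1.
Reached (1/5) = 1. Collecting the sign flips along the way, the symbol is -1.

-1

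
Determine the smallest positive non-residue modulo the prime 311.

(2/311) = +1, so 2 is a residue.
(3/311) = +1, so 3 is a residue.
(4/311) = +1, so 4 is a residue.
(5/311) = +1, so 5 is a residue.
(6/311) = +1, so 6 is a residue.
(7/311) = +1, so 7 is a residue.
(8/311) = +1, so 8 is a residue.
(9/311) = +1, so 9 is a residue.
(10/311) = +1, so 10 is a residue.
(11/311) = −1, so 11 is the smallest positive non-residue mod 311.

11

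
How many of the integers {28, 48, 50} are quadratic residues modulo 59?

(28/59) = +1 → QR.
(48/59) = +1 → QR.
(50/59) = -1 → non-residue.
Total quadratic residues among the 3: 2.

2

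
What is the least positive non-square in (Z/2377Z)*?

5

(2/2377) = +1, so 2 is a residue.
(3/2377) = +1, so 3 is a residue.
(4/2377) = +1, so 4 is a residue.
(5/2377) = −1, so 5 is the smallest positive non-residue mod 2377.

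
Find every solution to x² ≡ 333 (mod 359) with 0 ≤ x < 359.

Since 359 ≡ 3 (mod 4), a square root of 333 is 333^((359+1)/4) = 333^90 mod 359.
Repeated squaring: 333^2≡317, 333^4≡328, 333^8≡243, 333^16≡173, 333^32≡132, 333^64≡192 (mod 359).
333^90 = 333^(64+16+8+2) ≡ 127 (mod 359).
Check: 127² = 16129 ≡ 333 (mod 359). The two roots are 127 and 232.

127, 232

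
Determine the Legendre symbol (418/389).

-1

Euler's criterion: (418/389) ≡ 29^194 (mod 389).
29^2 ≡ 63 (mod 389)
29^4 ≡ 79 (mod 389)
29^8 ≡ 17 (mod 389)
29^16 ≡ 289 (mod 389)
29^32 ≡ 275 (mod 389)
29^64 ≡ 159 (mod 389)
29^128 ≡ 385 (mod 389)
29^194 = 29^(128+64+2) ≡ 388 (mod 389).
Result is 388 ≡ −1, so (418/389) = −1.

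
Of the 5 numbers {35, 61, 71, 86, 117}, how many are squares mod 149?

3

(35/149) = +1 → QR.
(61/149) = +1 → QR.
(71/149) = -1 → non-residue.
(86/149) = +1 → QR.
(117/149) = -1 → non-residue.
Total quadratic residues among the 5: 3.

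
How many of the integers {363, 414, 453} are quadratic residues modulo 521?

0

(363/521) = -1 → non-residue.
(414/521) = -1 → non-residue.
(453/521) = -1 → non-residue.
Total quadratic residues among the 3: 0.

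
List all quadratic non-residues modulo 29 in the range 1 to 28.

2 3 8 10 11 12 14 15 17 18 19 21 26 27

Square k = 1,…,14 (k and 29−k give the same square):
1²=1, 2²=4, 3²=9, 4²=16, 5²=25, 6²≡7, 7²≡20, 8²≡6, 9²≡23, 10²≡13, 11²≡5, 12²≡28, 13²≡24, 14²≡22 (mod 29).
The residues are {1, 4, 5, 6, 7, 9, 13, 16, 20, 22, 23, 24, 25, 28}; the non-residues are the remaining 14 nonzero classes.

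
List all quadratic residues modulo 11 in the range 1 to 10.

1 3 4 5 9

Square k = 1,…,5 (k and 11−k give the same square):
1²=1, 2²=4, 3²=9, 4²≡5, 5²≡3 (mod 11).
So the quadratic residues mod 11 are {1, 3, 4, 5, 9}.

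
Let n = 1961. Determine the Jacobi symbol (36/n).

Pull out 2^2: since 1961 ≡ 1 (mod 8), (2/1961) = +1, so (2/1961)^2 = +1.
Reciprocity: 9 ≡ 1 and 1961 ≡ 1 (mod 4), so (9/1961) = +(1961/9).
Reduce top mod 9: now compute (8/9).
Pull out 2^3: since 9 ≡ 1 (mod 8), (2/9) = +1, so (2/9)^3 = +1.
Reached (1/9) = 1. Collecting the sign flips along the way, the symbol is +1.

1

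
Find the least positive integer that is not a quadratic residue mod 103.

(2/103) = +1, so 2 is a residue.
(3/103) = −1, so 3 is the smallest positive non-residue mod 103.

3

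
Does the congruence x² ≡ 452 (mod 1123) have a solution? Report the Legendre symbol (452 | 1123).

1

Pull out 2^2: since 1123 ≡ 3 (mod 8), (2/1123) = -1, so (2/1123)^2 = +1.
Reciprocity: 113 ≡ 1 and 1123 ≡ 3 (mod 4), so (113/1123) = +(1123/113).
Reduce top mod 113: now compute (106/113).
Pull out 2: since 113 ≡ 1 (mod 8), (2/113) = +1.
Reciprocity: 53 ≡ 1 and 113 ≡ 1 (mod 4), so (53/113) = +(113/53).
Reduce top mod 53: now compute (7/53).
Reciprocity: 7 ≡ 3 and 53 ≡ 1 (mod 4), so (7/53) = +(53/7).
Reduce top mod 7: now compute (4/7).
Pull out 2^2: since 7 ≡ 7 (mod 8), (2/7) = +1, so (2/7)^2 = +1.
Reached (1/7) = 1. Collecting the sign flips along the way, the symbol is +1.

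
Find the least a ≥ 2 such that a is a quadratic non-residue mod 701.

2

(2/701) = −1, so 2 is the smallest positive non-residue mod 701.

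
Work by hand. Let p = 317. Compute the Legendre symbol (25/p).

1

Reciprocity: 25 ≡ 1 and 317 ≡ 1 (mod 4), so (25/317) = +(317/25).
Reduce top mod 25: now compute (17/25).
Reciprocity: 17 ≡ 1 and 25 ≡ 1 (mod 4), so (17/25) = +(25/17).
Reduce top mod 17: now compute (8/17).
Pull out 2^3: since 17 ≡ 1 (mod 8), (2/17) = +1, so (2/17)^3 = +1.
Reached (1/17) = 1. Collecting the sign flips along the way, the symbol is +1.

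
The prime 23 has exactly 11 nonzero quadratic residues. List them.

1, 2, 3, 4, 6, 8, 9, 12, 13, 16, 18

Square k = 1,…,11 (k and 23−k give the same square):
1²=1, 2²=4, 3²=9, 4²=16, 5²≡2, 6²≡13, 7²≡3, 8²≡18, 9²≡12, 10²≡8, 11²≡6 (mod 23).
So the quadratic residues mod 23 are {1, 2, 3, 4, 6, 8, 9, 12, 13, 16, 18}.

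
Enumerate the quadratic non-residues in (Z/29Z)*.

Square k = 1,…,14 (k and 29−k give the same square):
1²=1, 2²=4, 3²=9, 4²=16, 5²=25, 6²≡7, 7²≡20, 8²≡6, 9²≡23, 10²≡13, 11²≡5, 12²≡28, 13²≡24, 14²≡22 (mod 29).
The residues are {1, 4, 5, 6, 7, 9, 13, 16, 20, 22, 23, 24, 25, 28}; the non-residues are the remaining 14 nonzero classes.

2,3,8,10,11,12,14,15,17,18,19,21,26,27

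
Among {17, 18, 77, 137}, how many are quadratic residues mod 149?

(17/149) = +1 → QR.
(18/149) = -1 → non-residue.
(77/149) = -1 → non-residue.
(137/149) = -1 → non-residue.
Total quadratic residues among the 4: 1.

1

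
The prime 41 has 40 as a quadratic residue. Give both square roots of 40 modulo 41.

41 ≡ 1 (mod 4), so we find a root by search.
Trying successive values, 9² = 81 ≡ 40 (mod 41). The other root is 41 − 9 = 32.

9, 32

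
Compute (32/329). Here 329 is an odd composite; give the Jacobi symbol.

Pull out 2^5: since 329 ≡ 1 (mod 8), (2/329) = +1, so (2/329)^5 = +1.
Reached (1/329) = 1. Collecting the sign flips along the way, the symbol is +1.

1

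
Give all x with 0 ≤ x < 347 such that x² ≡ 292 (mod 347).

Since 347 ≡ 3 (mod 4), a square root of 292 is 292^((347+1)/4) = 292^87 mod 347.
Repeated squaring: 292^2≡249, 292^4≡235, 292^8≡52, 292^16≡275, 292^32≡326, 292^64≡94 (mod 347).
292^87 = 292^(64+16+4+2+1) ≡ 197 (mod 347).
Check: 197² = 38809 ≡ 292 (mod 347). The two roots are 150 and 197.

150, 197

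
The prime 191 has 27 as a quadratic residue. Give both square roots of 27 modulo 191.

Since 191 ≡ 3 (mod 4), a square root of 27 is 27^((191+1)/4) = 27^48 mod 191.
Repeated squaring: 27^2≡156, 27^4≡79, 27^8≡129, 27^16≡24, 27^32≡3 (mod 191).
27^48 = 27^(32+16) ≡ 72 (mod 191).
Check: 72² = 5184 ≡ 27 (mod 191). The two roots are 72 and 119.

72, 119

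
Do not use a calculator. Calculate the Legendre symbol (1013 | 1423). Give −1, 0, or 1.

Reciprocity: 1013 ≡ 1 and 1423 ≡ 3 (mod 4), so (1013/1423) = +(1423/1013).
Reduce top mod 1013: now compute (410/1013).
Pull out 2: since 1013 ≡ 5 (mod 8), (2/1013) = -1.
Reciprocity: 205 ≡ 1 and 1013 ≡ 1 (mod 4), so (205/1013) = +(1013/205).
Reduce top mod 205: now compute (193/205).
Reciprocity: 193 ≡ 1 and 205 ≡ 1 (mod 4), so (193/205) = +(205/193).
Reduce top mod 193: now compute (12/193).
Pull out 2^2: since 193 ≡ 1 (mod 8), (2/193) = +1, so (2/193)^2 = +1.
Reciprocity: 3 ≡ 3 and 193 ≡ 1 (mod 4), so (3/193) = +(193/3).
Reduce top mod 3: now compute (1/3).
Reached (1/3) = 1. Collecting the sign flips along the way, the symbol is -1.

-1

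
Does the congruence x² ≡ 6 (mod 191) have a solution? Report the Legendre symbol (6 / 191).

1

Pull out 2: since 191 ≡ 7 (mod 8), (2/191) = +1.
Reciprocity: 3 ≡ 3 and 191 ≡ 3 (mod 4), so (3/191) = −(191/3).
Reduce top mod 3: now compute (2/3).
Pull out 2: since 3 ≡ 3 (mod 8), (2/3) = -1.
Reached (1/3) = 1. Collecting the sign flips along the way, the symbol is +1.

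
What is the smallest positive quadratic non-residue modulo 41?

3

(2/41) = +1, so 2 is a residue.
(3/41) = −1, so 3 is the smallest positive non-residue mod 41.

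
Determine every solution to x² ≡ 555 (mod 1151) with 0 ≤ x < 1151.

363, 788

Since 1151 ≡ 3 (mod 4), a square root of 555 is 555^((1151+1)/4) = 555^288 mod 1151.
Repeated squaring: 555^2≡708, 555^4≡579, 555^8≡300, 555^16≡222, 555^32≡942, 555^64≡1094, 555^128≡947, 555^256≡180 (mod 1151).
555^288 = 555^(256+32) ≡ 363 (mod 1151).
Check: 363² = 131769 ≡ 555 (mod 1151). The two roots are 363 and 788.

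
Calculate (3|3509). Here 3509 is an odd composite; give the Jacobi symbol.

-1

Reciprocity: 3 ≡ 3 and 3509 ≡ 1 (mod 4), so (3/3509) = +(3509/3).
Reduce top mod 3: now compute (2/3).
Pull out 2: since 3 ≡ 3 (mod 8), (2/3) = -1.
Reached (1/3) = 1. Collecting the sign flips along the way, the symbol is -1.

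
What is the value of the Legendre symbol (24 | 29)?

Euler's criterion: (24/29) ≡ 24^14 (mod 29).
24^2 ≡ 25 (mod 29)
24^4 ≡ 16 (mod 29)
24^8 ≡ 24 (mod 29)
24^14 = 24^(8+4+2) ≡ 1 (mod 29).
Result is 1, so (24/29) = 1.

1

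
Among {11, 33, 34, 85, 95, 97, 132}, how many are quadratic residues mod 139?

2

(11/139) = +1 → QR.
(33/139) = -1 → non-residue.
(34/139) = +1 → QR.
(85/139) = -1 → non-residue.
(95/139) = -1 → non-residue.
(97/139) = -1 → non-residue.
(132/139) = -1 → non-residue.
Total quadratic residues among the 7: 2.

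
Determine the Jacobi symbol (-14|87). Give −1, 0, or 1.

-1

First reduce: -14 ≡ 73 (mod 87).
Reciprocity: 73 ≡ 1 and 87 ≡ 3 (mod 4), so (73/87) = +(87/73).
Reduce top mod 73: now compute (14/73).
Pull out 2: since 73 ≡ 1 (mod 8), (2/73) = +1.
Reciprocity: 7 ≡ 3 and 73 ≡ 1 (mod 4), so (7/73) = +(73/7).
Reduce top mod 7: now compute (3/7).
Reciprocity: 3 ≡ 3 and 7 ≡ 3 (mod 4), so (3/7) = −(7/3).
Reduce top mod 3: now compute (1/3).
Reached (1/3) = 1. Collecting the sign flips along the way, the symbol is -1.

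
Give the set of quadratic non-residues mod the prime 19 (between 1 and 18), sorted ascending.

Square k = 1,…,9 (k and 19−k give the same square):
1²=1, 2²=4, 3²=9, 4²=16, 5²≡6, 6²≡17, 7²≡11, 8²≡7, 9²≡5 (mod 19).
The residues are {1, 4, 5, 6, 7, 9, 11, 16, 17}; the non-residues are the remaining 9 nonzero classes.

2,3,8,10,12,13,14,15,18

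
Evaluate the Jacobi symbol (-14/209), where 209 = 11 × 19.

-1

First reduce: -14 ≡ 195 (mod 209).
Reciprocity: 195 ≡ 3 and 209 ≡ 1 (mod 4), so (195/209) = +(209/195).
Reduce top mod 195: now compute (14/195).
Pull out 2: since 195 ≡ 3 (mod 8), (2/195) = -1.
Reciprocity: 7 ≡ 3 and 195 ≡ 3 (mod 4), so (7/195) = −(195/7).
Reduce top mod 7: now compute (6/7).
Pull out 2: since 7 ≡ 7 (mod 8), (2/7) = +1.
Reciprocity: 3 ≡ 3 and 7 ≡ 3 (mod 4), so (3/7) = −(7/3).
Reduce top mod 3: now compute (1/3).
Reached (1/3) = 1. Collecting the sign flips along the way, the symbol is -1.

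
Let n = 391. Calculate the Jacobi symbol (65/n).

Reciprocity: 65 ≡ 1 and 391 ≡ 3 (mod 4), so (65/391) = +(391/65).
Reduce top mod 65: now compute (1/65).
Reached (1/65) = 1. Collecting the sign flips along the way, the symbol is +1.

1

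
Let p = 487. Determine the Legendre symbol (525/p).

Euler's criterion: (525/487) ≡ 38^243 (mod 487).
38^2 ≡ 470 (mod 487)
38^4 ≡ 289 (mod 487)
38^8 ≡ 244 (mod 487)
38^16 ≡ 122 (mod 487)
38^32 ≡ 274 (mod 487)
38^64 ≡ 78 (mod 487)
38^128 ≡ 240 (mod 487)
38^243 = 38^(128+64+32+16+2+1) ≡ 1 (mod 487).
Result is 1, so (525/487) = 1.

1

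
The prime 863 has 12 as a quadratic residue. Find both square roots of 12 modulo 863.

51, 812

Since 863 ≡ 3 (mod 4), a square root of 12 is 12^((863+1)/4) = 12^216 mod 863.
Repeated squaring: 12^2≡144, 12^4≡24, 12^8≡576, 12^16≡384, 12^32≡746, 12^64≡744, 12^128≡353 (mod 863).
12^216 = 12^(128+64+16+8) ≡ 51 (mod 863).
Check: 51² = 2601 ≡ 12 (mod 863). The two roots are 51 and 812.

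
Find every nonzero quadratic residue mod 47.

1, 2, 3, 4, 6, 7, 8, 9, 12, 14, 16, 17, 18, 21, 24, 25, 27, 28, 32, 34, 36, 37, 42

Square k = 1,…,23 (k and 47−k give the same square):
1²=1, 2²=4, 3²=9, 4²=16, 5²=25, 6²=36, 7²≡2, 8²≡17, 9²≡34, 10²≡6, 11²≡27, 12²≡3, 13²≡28, 14²≡8, 15²≡37, 16²≡21, 17²≡7, 18²≡42, 19²≡32, 20²≡24, 21²≡18, 22²≡14, 23²≡12 (mod 47).
So the quadratic residues mod 47 are {1, 2, 3, 4, 6, 7, 8, 9, 12, 14, 16, 17, 18, 21, 24, 25, 27, 28, 32, 34, 36, 37, 42}.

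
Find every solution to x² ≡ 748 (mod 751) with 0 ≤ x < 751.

Since 751 ≡ 3 (mod 4), a square root of 748 is 748^((751+1)/4) = 748^188 mod 751.
Repeated squaring: 748^2≡9, 748^4≡81, 748^8≡553, 748^16≡152, 748^32≡574, 748^64≡538, 748^128≡309 (mod 751).
748^188 = 748^(128+32+16+8+4) ≡ 606 (mod 751).
Check: 606² = 367236 ≡ 748 (mod 751). The two roots are 145 and 606.

145, 606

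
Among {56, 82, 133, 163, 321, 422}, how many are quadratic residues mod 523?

2

(56/523) = -1 → non-residue.
(82/523) = -1 → non-residue.
(133/523) = +1 → QR.
(163/523) = -1 → non-residue.
(321/523) = -1 → non-residue.
(422/523) = +1 → QR.
Total quadratic residues among the 6: 2.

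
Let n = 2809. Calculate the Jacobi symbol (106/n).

0

Pull out 2: since 2809 ≡ 1 (mod 8), (2/2809) = +1.
Reciprocity: 53 ≡ 1 and 2809 ≡ 1 (mod 4), so (53/2809) = +(2809/53).
Reduce top mod 53: now compute (0/53).
Top reduces to 0: gcd > 1, so the symbol is 0.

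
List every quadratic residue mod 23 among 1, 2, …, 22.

Square k = 1,…,11 (k and 23−k give the same square):
1²=1, 2²=4, 3²=9, 4²=16, 5²≡2, 6²≡13, 7²≡3, 8²≡18, 9²≡12, 10²≡8, 11²≡6 (mod 23).
So the quadratic residues mod 23 are {1, 2, 3, 4, 6, 8, 9, 12, 13, 16, 18}.

1, 2, 3, 4, 6, 8, 9, 12, 13, 16, 18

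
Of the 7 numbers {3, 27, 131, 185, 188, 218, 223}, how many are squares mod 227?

(3/227) = +1 → QR.
(27/227) = +1 → QR.
(131/227) = +1 → QR.
(185/227) = +1 → QR.
(188/227) = +1 → QR.
(218/227) = -1 → non-residue.
(223/227) = -1 → non-residue.
Total quadratic residues among the 7: 5.

5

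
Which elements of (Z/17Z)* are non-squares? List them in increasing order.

Square k = 1,…,8 (k and 17−k give the same square):
1²=1, 2²=4, 3²=9, 4²=16, 5²≡8, 6²≡2, 7²≡15, 8²≡13 (mod 17).
The residues are {1, 2, 4, 8, 9, 13, 15, 16}; the non-residues are the remaining 8 nonzero classes.

3,5,6,7,10,11,12,14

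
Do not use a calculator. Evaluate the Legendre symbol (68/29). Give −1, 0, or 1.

-1

First reduce: 68 ≡ 10 (mod 29).
Pull out 2: since 29 ≡ 5 (mod 8), (2/29) = -1.
Reciprocity: 5 ≡ 1 and 29 ≡ 1 (mod 4), so (5/29) = +(29/5).
Reduce top mod 5: now compute (4/5).
Pull out 2^2: since 5 ≡ 5 (mod 8), (2/5) = -1, so (2/5)^2 = +1.
Reached (1/5) = 1. Collecting the sign flips along the way, the symbol is -1.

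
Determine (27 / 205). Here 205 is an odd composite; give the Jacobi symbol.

1

Reciprocity: 27 ≡ 3 and 205 ≡ 1 (mod 4), so (27/205) = +(205/27).
Reduce top mod 27: now compute (16/27).
Pull out 2^4: since 27 ≡ 3 (mod 8), (2/27) = -1, so (2/27)^4 = +1.
Reached (1/27) = 1. Collecting the sign flips along the way, the symbol is +1.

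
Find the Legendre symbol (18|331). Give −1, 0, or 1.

Euler's criterion: (18/331) ≡ 18^165 (mod 331).
18^2 ≡ 324 (mod 331)
18^4 ≡ 49 (mod 331)
18^8 ≡ 84 (mod 331)
18^16 ≡ 105 (mod 331)
18^32 ≡ 102 (mod 331)
18^64 ≡ 143 (mod 331)
18^128 ≡ 258 (mod 331)
18^165 = 18^(128+32+4+1) ≡ 330 (mod 331).
Result is 330 ≡ −1, so (18/331) = −1.

-1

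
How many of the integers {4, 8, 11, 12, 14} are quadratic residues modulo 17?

(4/17) = +1 → QR.
(8/17) = +1 → QR.
(11/17) = -1 → non-residue.
(12/17) = -1 → non-residue.
(14/17) = -1 → non-residue.
Total quadratic residues among the 5: 2.

2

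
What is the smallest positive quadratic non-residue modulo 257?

3

(2/257) = +1, so 2 is a residue.
(3/257) = −1, so 3 is the smallest positive non-residue mod 257.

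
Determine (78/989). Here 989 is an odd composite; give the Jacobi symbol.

1

Pull out 2: since 989 ≡ 5 (mod 8), (2/989) = -1.
Reciprocity: 39 ≡ 3 and 989 ≡ 1 (mod 4), so (39/989) = +(989/39).
Reduce top mod 39: now compute (14/39).
Pull out 2: since 39 ≡ 7 (mod 8), (2/39) = +1.
Reciprocity: 7 ≡ 3 and 39 ≡ 3 (mod 4), so (7/39) = −(39/7).
Reduce top mod 7: now compute (4/7).
Pull out 2^2: since 7 ≡ 7 (mod 8), (2/7) = +1, so (2/7)^2 = +1.
Reached (1/7) = 1. Collecting the sign flips along the way, the symbol is +1.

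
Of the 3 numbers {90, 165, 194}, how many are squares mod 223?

0

(90/223) = -1 → non-residue.
(165/223) = -1 → non-residue.
(194/223) = -1 → non-residue.
Total quadratic residues among the 3: 0.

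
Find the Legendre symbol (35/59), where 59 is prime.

1

Reciprocity: 35 ≡ 3 and 59 ≡ 3 (mod 4), so (35/59) = −(59/35).
Reduce top mod 35: now compute (24/35).
Pull out 2^3: since 35 ≡ 3 (mod 8), (2/35) = -1, so (2/35)^3 = -1.
Reciprocity: 3 ≡ 3 and 35 ≡ 3 (mod 4), so (3/35) = −(35/3).
Reduce top mod 3: now compute (2/3).
Pull out 2: since 3 ≡ 3 (mod 8), (2/3) = -1.
Reached (1/3) = 1. Collecting the sign flips along the way, the symbol is +1.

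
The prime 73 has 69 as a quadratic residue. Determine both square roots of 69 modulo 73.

73 ≡ 1 (mod 4), so we find a root by search.
Trying successive values, 19² = 361 ≡ 69 (mod 73). The other root is 73 − 19 = 54.

19, 54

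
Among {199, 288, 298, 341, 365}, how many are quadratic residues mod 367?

3

(199/367) = +1 → QR.
(288/367) = +1 → QR.
(298/367) = +1 → QR.
(341/367) = -1 → non-residue.
(365/367) = -1 → non-residue.
Total quadratic residues among the 5: 3.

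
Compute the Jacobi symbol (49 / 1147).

1

Reciprocity: 49 ≡ 1 and 1147 ≡ 3 (mod 4), so (49/1147) = +(1147/49).
Reduce top mod 49: now compute (20/49).
Pull out 2^2: since 49 ≡ 1 (mod 8), (2/49) = +1, so (2/49)^2 = +1.
Reciprocity: 5 ≡ 1 and 49 ≡ 1 (mod 4), so (5/49) = +(49/5).
Reduce top mod 5: now compute (4/5).
Pull out 2^2: since 5 ≡ 5 (mod 8), (2/5) = -1, so (2/5)^2 = +1.
Reached (1/5) = 1. Collecting the sign flips along the way, the symbol is +1.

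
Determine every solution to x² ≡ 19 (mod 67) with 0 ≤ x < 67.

32, 35

Since 67 ≡ 3 (mod 4), a square root of 19 is 19^((67+1)/4) = 19^17 mod 67.
Repeated squaring: 19^2≡26, 19^4≡6, 19^8≡36, 19^16≡23 (mod 67).
19^17 = 19^(16+1) ≡ 35 (mod 67).
Check: 35² = 1225 ≡ 19 (mod 67). The two roots are 32 and 35.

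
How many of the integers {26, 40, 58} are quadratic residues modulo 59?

1

(26/59) = +1 → QR.
(40/59) = -1 → non-residue.
(58/59) = -1 → non-residue.
Total quadratic residues among the 3: 1.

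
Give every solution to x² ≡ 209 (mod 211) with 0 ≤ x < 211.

Since 211 ≡ 3 (mod 4), a square root of 209 is 209^((211+1)/4) = 209^53 mod 211.
Repeated squaring: 209^2≡4, 209^4≡16, 209^8≡45, 209^16≡126, 209^32≡51 (mod 211).
209^53 = 209^(32+16+4+1) ≡ 93 (mod 211).
Check: 93² = 8649 ≡ 209 (mod 211). The two roots are 93 and 118.

93, 118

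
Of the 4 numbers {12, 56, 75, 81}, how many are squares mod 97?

(12/97) = +1 → QR.
(56/97) = -1 → non-residue.
(75/97) = +1 → QR.
(81/97) = +1 → QR.
Total quadratic residues among the 4: 3.

3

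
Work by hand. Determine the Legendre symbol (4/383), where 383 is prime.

Pull out 2^2: since 383 ≡ 7 (mod 8), (2/383) = +1, so (2/383)^2 = +1.
Reached (1/383) = 1. Collecting the sign flips along the way, the symbol is +1.

1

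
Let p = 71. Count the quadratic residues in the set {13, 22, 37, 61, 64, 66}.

2

(13/71) = -1 → non-residue.
(22/71) = -1 → non-residue.
(37/71) = +1 → QR.
(61/71) = -1 → non-residue.
(64/71) = +1 → QR.
(66/71) = -1 → non-residue.
Total quadratic residues among the 6: 2.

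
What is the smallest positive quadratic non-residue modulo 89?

3

(2/89) = +1, so 2 is a residue.
(3/89) = −1, so 3 is the smallest positive non-residue mod 89.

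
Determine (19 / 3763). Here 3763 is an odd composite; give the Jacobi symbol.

Reciprocity: 19 ≡ 3 and 3763 ≡ 3 (mod 4), so (19/3763) = −(3763/19).
Reduce top mod 19: now compute (1/19).
Reached (1/19) = 1. Collecting the sign flips along the way, the symbol is -1.

-1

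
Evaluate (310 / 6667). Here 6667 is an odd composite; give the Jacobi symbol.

Pull out 2: since 6667 ≡ 3 (mod 8), (2/6667) = -1.
Reciprocity: 155 ≡ 3 and 6667 ≡ 3 (mod 4), so (155/6667) = −(6667/155).
Reduce top mod 155: now compute (2/155).
Pull out 2: since 155 ≡ 3 (mod 8), (2/155) = -1.
Reached (1/155) = 1. Collecting the sign flips along the way, the symbol is -1.

-1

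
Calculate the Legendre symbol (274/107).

-1

First reduce: 274 ≡ 60 (mod 107).
Pull out 2^2: since 107 ≡ 3 (mod 8), (2/107) = -1, so (2/107)^2 = +1.
Reciprocity: 15 ≡ 3 and 107 ≡ 3 (mod 4), so (15/107) = −(107/15).
Reduce top mod 15: now compute (2/15).
Pull out 2: since 15 ≡ 7 (mod 8), (2/15) = +1.
Reached (1/15) = 1. Collecting the sign flips along the way, the symbol is -1.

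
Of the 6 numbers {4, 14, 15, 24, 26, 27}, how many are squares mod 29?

(4/29) = +1 → QR.
(14/29) = -1 → non-residue.
(15/29) = -1 → non-residue.
(24/29) = +1 → QR.
(26/29) = -1 → non-residue.
(27/29) = -1 → non-residue.
Total quadratic residues among the 6: 2.

2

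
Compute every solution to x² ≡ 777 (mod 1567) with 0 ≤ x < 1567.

330, 1237

Since 1567 ≡ 3 (mod 4), a square root of 777 is 777^((1567+1)/4) = 777^392 mod 1567.
Repeated squaring: 777^2≡434, 777^4≡316, 777^8≡1135, 777^16≡151, 777^32≡863, 777^64≡444, 777^128≡1261, 777^256≡1183 (mod 1567).
777^392 = 777^(256+128+8) ≡ 1237 (mod 1567).
Check: 1237² = 1530169 ≡ 777 (mod 1567). The two roots are 330 and 1237.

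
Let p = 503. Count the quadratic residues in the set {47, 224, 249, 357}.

3

(47/503) = +1 → QR.
(224/503) = +1 → QR.
(249/503) = +1 → QR.
(357/503) = -1 → non-residue.
Total quadratic residues among the 4: 3.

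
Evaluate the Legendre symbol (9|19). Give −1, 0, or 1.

1

Reciprocity: 9 ≡ 1 and 19 ≡ 3 (mod 4), so (9/19) = +(19/9).
Reduce top mod 9: now compute (1/9).
Reached (1/9) = 1. Collecting the sign flips along the way, the symbol is +1.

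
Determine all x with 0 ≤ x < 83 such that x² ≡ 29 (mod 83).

19, 64

Since 83 ≡ 3 (mod 4), a square root of 29 is 29^((83+1)/4) = 29^21 mod 83.
Repeated squaring: 29^2≡11, 29^4≡38, 29^8≡33, 29^16≡10 (mod 83).
29^21 = 29^(16+4+1) ≡ 64 (mod 83).
Check: 64² = 4096 ≡ 29 (mod 83). The two roots are 19 and 64.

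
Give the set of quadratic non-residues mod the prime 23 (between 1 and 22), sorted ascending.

5, 7, 10, 11, 14, 15, 17, 19, 20, 21, 22

Square k = 1,…,11 (k and 23−k give the same square):
1²=1, 2²=4, 3²=9, 4²=16, 5²≡2, 6²≡13, 7²≡3, 8²≡18, 9²≡12, 10²≡8, 11²≡6 (mod 23).
The residues are {1, 2, 3, 4, 6, 8, 9, 12, 13, 16, 18}; the non-residues are the remaining 11 nonzero classes.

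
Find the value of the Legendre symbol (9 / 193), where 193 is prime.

1

Euler's criterion: (9/193) ≡ 9^96 (mod 193).
9^2 ≡ 81 (mod 193)
9^4 ≡ 192 (mod 193)
9^8 ≡ 1 (mod 193)
9^16 ≡ 1 (mod 193)
9^32 ≡ 1 (mod 193)
9^64 ≡ 1 (mod 193)
9^96 = 9^(64+32) ≡ 1 (mod 193).
Result is 1, so (9/193) = 1.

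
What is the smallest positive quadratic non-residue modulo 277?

2

(2/277) = −1, so 2 is the smallest positive non-residue mod 277.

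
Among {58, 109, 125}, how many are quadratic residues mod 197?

1

(58/197) = -1 → non-residue.
(109/197) = +1 → QR.
(125/197) = -1 → non-residue.
Total quadratic residues among the 3: 1.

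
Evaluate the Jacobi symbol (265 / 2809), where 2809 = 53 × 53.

0

Reciprocity: 265 ≡ 1 and 2809 ≡ 1 (mod 4), so (265/2809) = +(2809/265).
Reduce top mod 265: now compute (159/265).
Reciprocity: 159 ≡ 3 and 265 ≡ 1 (mod 4), so (159/265) = +(265/159).
Reduce top mod 159: now compute (106/159).
Pull out 2: since 159 ≡ 7 (mod 8), (2/159) = +1.
Reciprocity: 53 ≡ 1 and 159 ≡ 3 (mod 4), so (53/159) = +(159/53).
Reduce top mod 53: now compute (0/53).
Top reduces to 0: gcd > 1, so the symbol is 0.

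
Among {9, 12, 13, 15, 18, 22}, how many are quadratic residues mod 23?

(9/23) = +1 → QR.
(12/23) = +1 → QR.
(13/23) = +1 → QR.
(15/23) = -1 → non-residue.
(18/23) = +1 → QR.
(22/23) = -1 → non-residue.
Total quadratic residues among the 6: 4.

4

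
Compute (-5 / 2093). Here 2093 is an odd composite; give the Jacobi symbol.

-1

First reduce: -5 ≡ 2088 (mod 2093).
Pull out 2^3: since 2093 ≡ 5 (mod 8), (2/2093) = -1, so (2/2093)^3 = -1.
Reciprocity: 261 ≡ 1 and 2093 ≡ 1 (mod 4), so (261/2093) = +(2093/261).
Reduce top mod 261: now compute (5/261).
Reciprocity: 5 ≡ 1 and 261 ≡ 1 (mod 4), so (5/261) = +(261/5).
Reduce top mod 5: now compute (1/5).
Reached (1/5) = 1. Collecting the sign flips along the way, the symbol is -1.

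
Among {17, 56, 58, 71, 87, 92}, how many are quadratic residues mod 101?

6

(17/101) = +1 → QR.
(56/101) = +1 → QR.
(58/101) = +1 → QR.
(71/101) = +1 → QR.
(87/101) = +1 → QR.
(92/101) = +1 → QR.
Total quadratic residues among the 6: 6.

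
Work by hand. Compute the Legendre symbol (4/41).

Pull out 2^2: since 41 ≡ 1 (mod 8), (2/41) = +1, so (2/41)^2 = +1.
Reached (1/41) = 1. Collecting the sign flips along the way, the symbol is +1.

1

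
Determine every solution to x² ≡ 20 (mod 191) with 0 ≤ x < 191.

Since 191 ≡ 3 (mod 4), a square root of 20 is 20^((191+1)/4) = 20^48 mod 191.
Repeated squaring: 20^2≡18, 20^4≡133, 20^8≡117, 20^16≡128, 20^32≡149 (mod 191).
20^48 = 20^(32+16) ≡ 163 (mod 191).
Check: 163² = 26569 ≡ 20 (mod 191). The two roots are 28 and 163.

28, 163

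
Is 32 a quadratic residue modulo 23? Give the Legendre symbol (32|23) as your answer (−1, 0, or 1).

1

First reduce: 32 ≡ 9 (mod 23).
Reciprocity: 9 ≡ 1 and 23 ≡ 3 (mod 4), so (9/23) = +(23/9).
Reduce top mod 9: now compute (5/9).
Reciprocity: 5 ≡ 1 and 9 ≡ 1 (mod 4), so (5/9) = +(9/5).
Reduce top mod 5: now compute (4/5).
Pull out 2^2: since 5 ≡ 5 (mod 8), (2/5) = -1, so (2/5)^2 = +1.
Reached (1/5) = 1. Collecting the sign flips along the way, the symbol is +1.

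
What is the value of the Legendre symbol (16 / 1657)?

Pull out 2^4: since 1657 ≡ 1 (mod 8), (2/1657) = +1, so (2/1657)^4 = +1.
Reached (1/1657) = 1. Collecting the sign flips along the way, the symbol is +1.

1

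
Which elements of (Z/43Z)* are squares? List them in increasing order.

1, 4, 6, 9, 10, 11, 13, 14, 15, 16, 17, 21, 23, 24, 25, 31, 35, 36, 38, 40, 41

Square k = 1,…,21 (k and 43−k give the same square):
1²=1, 2²=4, 3²=9, 4²=16, 5²=25, 6²=36, 7²≡6, 8²≡21, 9²≡38, 10²≡14, 11²≡35, 12²≡15, 13²≡40, 14²≡24, 15²≡10, 16²≡41, 17²≡31, 18²≡23, 19²≡17, 20²≡13, 21²≡11 (mod 43).
So the quadratic residues mod 43 are {1, 4, 6, 9, 10, 11, 13, 14, 15, 16, 17, 21, 23, 24, 25, 31, 35, 36, 38, 40, 41}.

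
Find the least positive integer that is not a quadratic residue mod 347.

(2/347) = −1, so 2 is the smallest positive non-residue mod 347.

2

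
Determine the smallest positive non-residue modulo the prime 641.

3

(2/641) = +1, so 2 is a residue.
(3/641) = −1, so 3 is the smallest positive non-residue mod 641.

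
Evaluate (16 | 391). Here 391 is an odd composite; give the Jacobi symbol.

Pull out 2^4: since 391 ≡ 7 (mod 8), (2/391) = +1, so (2/391)^4 = +1.
Reached (1/391) = 1. Collecting the sign flips along the way, the symbol is +1.

1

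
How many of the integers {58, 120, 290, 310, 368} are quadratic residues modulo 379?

5

(58/379) = +1 → QR.
(120/379) = +1 → QR.
(290/379) = +1 → QR.
(310/379) = +1 → QR.
(368/379) = +1 → QR.
Total quadratic residues among the 5: 5.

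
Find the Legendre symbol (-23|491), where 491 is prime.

1

Euler's criterion: (-23/491) ≡ 468^245 (mod 491).
468^2 ≡ 38 (mod 491)
468^4 ≡ 462 (mod 491)
468^8 ≡ 350 (mod 491)
468^16 ≡ 241 (mod 491)
468^32 ≡ 143 (mod 491)
468^64 ≡ 318 (mod 491)
468^128 ≡ 469 (mod 491)
468^245 = 468^(128+64+32+16+4+1) ≡ 1 (mod 491).
Result is 1, so (-23/491) = 1.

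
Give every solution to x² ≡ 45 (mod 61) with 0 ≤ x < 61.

17, 44

61 ≡ 1 (mod 4), so we find a root by search.
Trying successive values, 17² = 289 ≡ 45 (mod 61). The other root is 61 − 17 = 44.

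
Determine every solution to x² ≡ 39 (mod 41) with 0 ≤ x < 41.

41 ≡ 1 (mod 4), so we find a root by search.
Trying successive values, 11² = 121 ≡ 39 (mod 41). The other root is 41 − 11 = 30.

11, 30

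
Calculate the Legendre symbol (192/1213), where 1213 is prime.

1

Pull out 2^6: since 1213 ≡ 5 (mod 8), (2/1213) = -1, so (2/1213)^6 = +1.
Reciprocity: 3 ≡ 3 and 1213 ≡ 1 (mod 4), so (3/1213) = +(1213/3).
Reduce top mod 3: now compute (1/3).
Reached (1/3) = 1. Collecting the sign flips along the way, the symbol is +1.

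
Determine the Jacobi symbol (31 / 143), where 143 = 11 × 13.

Reciprocity: 31 ≡ 3 and 143 ≡ 3 (mod 4), so (31/143) = −(143/31).
Reduce top mod 31: now compute (19/31).
Reciprocity: 19 ≡ 3 and 31 ≡ 3 (mod 4), so (19/31) = −(31/19).
Reduce top mod 19: now compute (12/19).
Pull out 2^2: since 19 ≡ 3 (mod 8), (2/19) = -1, so (2/19)^2 = +1.
Reciprocity: 3 ≡ 3 and 19 ≡ 3 (mod 4), so (3/19) = −(19/3).
Reduce top mod 3: now compute (1/3).
Reached (1/3) = 1. Collecting the sign flips along the way, the symbol is -1.

-1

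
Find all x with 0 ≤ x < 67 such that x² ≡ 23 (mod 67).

31, 36

Since 67 ≡ 3 (mod 4), a square root of 23 is 23^((67+1)/4) = 23^17 mod 67.
Repeated squaring: 23^2≡60, 23^4≡49, 23^8≡56, 23^16≡54 (mod 67).
23^17 = 23^(16+1) ≡ 36 (mod 67).
Check: 36² = 1296 ≡ 23 (mod 67). The two roots are 31 and 36.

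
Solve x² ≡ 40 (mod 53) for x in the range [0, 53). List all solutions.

53 ≡ 1 (mod 4), so we find a root by search.
Trying successive values, 26² = 676 ≡ 40 (mod 53). The other root is 53 − 26 = 27.

26, 27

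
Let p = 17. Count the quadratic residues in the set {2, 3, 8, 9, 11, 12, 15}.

4

(2/17) = +1 → QR.
(3/17) = -1 → non-residue.
(8/17) = +1 → QR.
(9/17) = +1 → QR.
(11/17) = -1 → non-residue.
(12/17) = -1 → non-residue.
(15/17) = +1 → QR.
Total quadratic residues among the 7: 4.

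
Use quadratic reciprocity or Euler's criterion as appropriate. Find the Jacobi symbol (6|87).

0

Pull out 2: since 87 ≡ 7 (mod 8), (2/87) = +1.
Reciprocity: 3 ≡ 3 and 87 ≡ 3 (mod 4), so (3/87) = −(87/3).
Reduce top mod 3: now compute (0/3).
Top reduces to 0: gcd > 1, so the symbol is 0.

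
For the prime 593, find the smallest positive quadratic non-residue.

3

(2/593) = +1, so 2 is a residue.
(3/593) = −1, so 3 is the smallest positive non-residue mod 593.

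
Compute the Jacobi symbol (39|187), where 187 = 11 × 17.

1

Reciprocity: 39 ≡ 3 and 187 ≡ 3 (mod 4), so (39/187) = −(187/39).
Reduce top mod 39: now compute (31/39).
Reciprocity: 31 ≡ 3 and 39 ≡ 3 (mod 4), so (31/39) = −(39/31).
Reduce top mod 31: now compute (8/31).
Pull out 2^3: since 31 ≡ 7 (mod 8), (2/31) = +1, so (2/31)^3 = +1.
Reached (1/31) = 1. Collecting the sign flips along the way, the symbol is +1.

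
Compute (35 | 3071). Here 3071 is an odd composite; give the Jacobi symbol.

Reciprocity: 35 ≡ 3 and 3071 ≡ 3 (mod 4), so (35/3071) = −(3071/35).
Reduce top mod 35: now compute (26/35).
Pull out 2: since 35 ≡ 3 (mod 8), (2/35) = -1.
Reciprocity: 13 ≡ 1 and 35 ≡ 3 (mod 4), so (13/35) = +(35/13).
Reduce top mod 13: now compute (9/13).
Reciprocity: 9 ≡ 1 and 13 ≡ 1 (mod 4), so (9/13) = +(13/9).
Reduce top mod 9: now compute (4/9).
Pull out 2^2: since 9 ≡ 1 (mod 8), (2/9) = +1, so (2/9)^2 = +1.
Reached (1/9) = 1. Collecting the sign flips along the way, the symbol is +1.

1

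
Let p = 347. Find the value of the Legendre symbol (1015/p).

Euler's criterion: (1015/347) ≡ 321^173 (mod 347).
321^2 ≡ 329 (mod 347)
321^4 ≡ 324 (mod 347)
321^8 ≡ 182 (mod 347)
321^16 ≡ 159 (mod 347)
321^32 ≡ 297 (mod 347)
321^64 ≡ 71 (mod 347)
321^128 ≡ 183 (mod 347)
321^173 = 321^(128+32+8+4+1) ≡ 1 (mod 347).
Result is 1, so (1015/347) = 1.

1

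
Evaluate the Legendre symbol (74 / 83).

Pull out 2: since 83 ≡ 3 (mod 8), (2/83) = -1.
Reciprocity: 37 ≡ 1 and 83 ≡ 3 (mod 4), so (37/83) = +(83/37).
Reduce top mod 37: now compute (9/37).
Reciprocity: 9 ≡ 1 and 37 ≡ 1 (mod 4), so (9/37) = +(37/9).
Reduce top mod 9: now compute (1/9).
Reached (1/9) = 1. Collecting the sign flips along the way, the symbol is -1.

-1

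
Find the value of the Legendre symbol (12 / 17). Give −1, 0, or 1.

-1

Euler's criterion: (12/17) ≡ 12^8 (mod 17).
12^2 ≡ 8 (mod 17)
12^4 ≡ 13 (mod 17)
12^8 ≡ 16 (mod 17)
12^8 = 12^(8) ≡ 16 (mod 17).
Result is 16 ≡ −1, so (12/17) = −1.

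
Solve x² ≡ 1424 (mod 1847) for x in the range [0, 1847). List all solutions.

Since 1847 ≡ 3 (mod 4), a square root of 1424 is 1424^((1847+1)/4) = 1424^462 mod 1847.
Repeated squaring: 1424^2≡1617, 1424^4≡1184, 1424^8≡1830, 1424^16≡289, 1424^32≡406, 1424^64≡453, 1424^128≡192, 1424^256≡1771 (mod 1847).
1424^462 = 1424^(256+128+64+8+4+2) ≡ 176 (mod 1847).
Check: 176² = 30976 ≡ 1424 (mod 1847). The two roots are 176 and 1671.

176, 1671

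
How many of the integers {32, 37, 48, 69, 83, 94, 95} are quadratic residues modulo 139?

(32/139) = -1 → non-residue.
(37/139) = +1 → QR.
(48/139) = -1 → non-residue.
(69/139) = +1 → QR.
(83/139) = +1 → QR.
(94/139) = -1 → non-residue.
(95/139) = -1 → non-residue.
Total quadratic residues among the 7: 3.

3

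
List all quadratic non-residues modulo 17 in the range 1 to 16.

Square k = 1,…,8 (k and 17−k give the same square):
1²=1, 2²=4, 3²=9, 4²=16, 5²≡8, 6²≡2, 7²≡15, 8²≡13 (mod 17).
The residues are {1, 2, 4, 8, 9, 13, 15, 16}; the non-residues are the remaining 8 nonzero classes.

3,5,6,7,10,11,12,14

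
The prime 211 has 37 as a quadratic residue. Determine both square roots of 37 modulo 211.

44, 167

Since 211 ≡ 3 (mod 4), a square root of 37 is 37^((211+1)/4) = 37^53 mod 211.
Repeated squaring: 37^2≡103, 37^4≡59, 37^8≡105, 37^16≡53, 37^32≡66 (mod 211).
37^53 = 37^(32+16+4+1) ≡ 44 (mod 211).
Check: 44² = 1936 ≡ 37 (mod 211). The two roots are 44 and 167.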